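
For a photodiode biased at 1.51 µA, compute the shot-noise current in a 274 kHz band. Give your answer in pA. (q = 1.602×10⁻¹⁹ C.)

I_n = √(2qI·B)
2qI·B = 2 × 1.602×10⁻¹⁹ × 1.51×10⁻⁶ × 2.74×10⁵ = 1.33×10⁻¹⁹ A²
I_n = √(1.33×10⁻¹⁹) = 3.64×10⁻¹⁰ A = 364 pA

364 pA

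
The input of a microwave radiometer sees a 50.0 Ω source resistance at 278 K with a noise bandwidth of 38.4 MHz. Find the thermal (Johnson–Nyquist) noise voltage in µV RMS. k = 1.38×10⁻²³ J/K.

V_n = √(4kTRB)
4kTRB = 4 × 1.38×10⁻²³ × 278 × 5.00×10¹ × 3.84×10⁷ = 2.95×10⁻¹¹ V²
V_n = √(2.95×10⁻¹¹) = 5.43×10⁻⁶ V = 5.43 µV

5.43 µV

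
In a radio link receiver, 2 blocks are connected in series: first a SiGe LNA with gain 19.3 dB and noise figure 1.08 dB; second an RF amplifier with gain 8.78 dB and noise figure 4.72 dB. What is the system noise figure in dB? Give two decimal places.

Convert to linear (a loss of L dB is a gain of −L dB): F_i = 10^(NF_i/10), G_i = 10^(G_i,dB/10)
  Stage 1: F_1 = 10^(1.08/10) = 1.282, G_1 = 10^(19.3/10) = 85.11
  Stage 2: F_2 = 10^(4.72/10) = 2.965, G_2 = 10^(8.78/10) = 7.551
Friis cascade:
  F = 1.282 + (2.965 − 1)/85.11 = 1.305
NF = 10 log₁₀(1.305) = 1.16 dB

1.16 dB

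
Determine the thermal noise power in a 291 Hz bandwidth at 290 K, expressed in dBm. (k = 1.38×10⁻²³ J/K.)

P_n = kTB = 1.38×10⁻²³ × 290 × 2.91×10² = 1.16×10⁻¹⁸ W
In dBm: 10 log₁₀(1.16×10⁻¹⁸ / 10⁻³) = −149.3 dBm

−149.3 dBm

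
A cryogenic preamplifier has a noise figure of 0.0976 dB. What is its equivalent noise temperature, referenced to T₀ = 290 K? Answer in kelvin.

6.59 K

F = 10^(0.0976/10) = 1.02273
T_e = (F − 1)·T₀ = (1.02273 − 1) × 290 = 6.59 K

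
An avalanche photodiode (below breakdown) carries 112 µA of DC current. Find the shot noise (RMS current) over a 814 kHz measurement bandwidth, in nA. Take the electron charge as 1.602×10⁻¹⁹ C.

5.40 nA

I_n = √(2qI·B)
2qI·B = 2 × 1.602×10⁻¹⁹ × 1.12×10⁻⁴ × 8.14×10⁵ = 2.92×10⁻¹⁷ A²
I_n = √(2.92×10⁻¹⁷) = 5.40×10⁻⁹ A = 5.40 nA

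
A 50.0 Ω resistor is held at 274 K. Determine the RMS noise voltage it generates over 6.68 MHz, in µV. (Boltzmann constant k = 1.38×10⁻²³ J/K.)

V_n = √(4kTRB)
4kTRB = 4 × 1.38×10⁻²³ × 274 × 5.00×10¹ × 6.68×10⁶ = 5.05×10⁻¹² V²
V_n = √(5.05×10⁻¹²) = 2.25×10⁻⁶ V = 2.25 µV

2.25 µV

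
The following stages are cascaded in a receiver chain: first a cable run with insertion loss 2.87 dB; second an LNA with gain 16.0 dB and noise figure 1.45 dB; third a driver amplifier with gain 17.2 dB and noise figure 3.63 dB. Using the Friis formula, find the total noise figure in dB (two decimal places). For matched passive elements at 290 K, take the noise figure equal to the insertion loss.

Convert to linear (a loss of L dB is a gain of −L dB): F_i = 10^(NF_i/10), G_i = 10^(G_i,dB/10)
  Stage 1: F_1 = 10^(2.87/10) = 1.936, G_1 = 10^(−2.87/10) = 0.5164
  Stage 2: F_2 = 10^(1.45/10) = 1.396, G_2 = 10^(16.0/10) = 39.81
  Stage 3: F_3 = 10^(3.63/10) = 2.307, G_3 = 10^(17.2/10) = 52.48
Friis cascade:
  F = 1.936 + (1.396 − 1)/0.5164 + (2.307 − 1)/20.56 = 2.768
NF = 10 log₁₀(2.768) = 4.42 dB

4.42 dB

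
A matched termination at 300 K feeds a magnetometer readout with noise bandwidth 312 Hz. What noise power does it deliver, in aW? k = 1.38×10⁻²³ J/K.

1.29 aW

P_n = kTB = 1.38×10⁻²³ × 300 × 3.12×10² = 1.29×10⁻¹⁸ W = 1.29 aW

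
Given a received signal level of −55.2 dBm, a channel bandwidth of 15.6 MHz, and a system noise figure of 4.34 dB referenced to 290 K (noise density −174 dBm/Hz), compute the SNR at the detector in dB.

Noise floor: N = −174 + 10 log₁₀(B) + NF
10 log₁₀(1.56×10⁷) = 71.93 dB
N = −174 + 71.93 + 4.34 = −97.73 dBm
SNR = P_sig − N = −55.2 − (−97.73) = 42.53 dB → 42.5 dB

42.5 dB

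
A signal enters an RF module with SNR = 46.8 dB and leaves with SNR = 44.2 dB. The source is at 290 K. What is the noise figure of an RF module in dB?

2.6 dB

NF (dB) = SNR_in(dB) − SNR_out(dB) when the source is at T₀
NF = 46.8 − 44.2 = 2.6 dB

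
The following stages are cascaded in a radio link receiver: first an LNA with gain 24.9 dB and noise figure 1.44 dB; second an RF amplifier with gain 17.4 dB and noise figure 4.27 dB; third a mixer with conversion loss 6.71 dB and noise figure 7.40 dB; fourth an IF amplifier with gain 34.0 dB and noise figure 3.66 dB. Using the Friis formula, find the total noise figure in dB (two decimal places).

Convert to linear (a loss of L dB is a gain of −L dB): F_i = 10^(NF_i/10), G_i = 10^(G_i,dB/10)
  Stage 1: F_1 = 10^(1.44/10) = 1.393, G_1 = 10^(24.9/10) = 309.0
  Stage 2: F_2 = 10^(4.27/10) = 2.673, G_2 = 10^(17.4/10) = 54.95
  Stage 3: F_3 = 10^(7.40/10) = 5.495, G_3 = 10^(−6.71/10) = 0.2133
  Stage 4: F_4 = 10^(3.66/10) = 2.323, G_4 = 10^(34.0/10) = 2512
Friis cascade:
  F = 1.393 + (2.673 − 1)/309.0 + (5.495 − 1)/1.698×10⁴ + (2.323 − 1)/3622 = 1.399
NF = 10 log₁₀(1.399) = 1.46 dB

1.46 dB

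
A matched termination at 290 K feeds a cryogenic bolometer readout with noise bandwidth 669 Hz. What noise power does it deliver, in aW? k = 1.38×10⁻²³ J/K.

P_n = kTB = 1.38×10⁻²³ × 290 × 6.69×10² = 2.68×10⁻¹⁸ W = 2.68 aW

2.68 aW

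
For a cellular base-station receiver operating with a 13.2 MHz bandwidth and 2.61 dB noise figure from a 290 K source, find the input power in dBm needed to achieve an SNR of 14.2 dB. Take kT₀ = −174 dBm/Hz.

Sensitivity = −174 + 10 log₁₀(B) + NF + SNR_min
= −174 + 71.21 + 2.61 + 14.2
= −85.98 dBm → −86.0 dBm

−86.0 dBm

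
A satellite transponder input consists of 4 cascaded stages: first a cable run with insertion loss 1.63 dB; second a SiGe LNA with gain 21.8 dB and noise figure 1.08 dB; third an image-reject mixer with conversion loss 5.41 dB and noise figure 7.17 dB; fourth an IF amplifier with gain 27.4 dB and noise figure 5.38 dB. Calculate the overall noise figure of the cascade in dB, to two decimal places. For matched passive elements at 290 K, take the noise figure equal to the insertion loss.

2.99 dB

Convert to linear (a loss of L dB is a gain of −L dB): F_i = 10^(NF_i/10), G_i = 10^(G_i,dB/10)
  Stage 1: F_1 = 10^(1.63/10) = 1.455, G_1 = 10^(−1.63/10) = 0.6871
  Stage 2: F_2 = 10^(1.08/10) = 1.282, G_2 = 10^(21.8/10) = 151.4
  Stage 3: F_3 = 10^(7.17/10) = 5.212, G_3 = 10^(−5.41/10) = 0.2877
  Stage 4: F_4 = 10^(5.38/10) = 3.451, G_4 = 10^(27.4/10) = 549.5
Friis cascade:
  F = 1.455 + (1.282 − 1)/0.6871 + (5.212 − 1)/104.0 + (3.451 − 1)/29.92 = 1.989
NF = 10 log₁₀(1.989) = 2.99 dB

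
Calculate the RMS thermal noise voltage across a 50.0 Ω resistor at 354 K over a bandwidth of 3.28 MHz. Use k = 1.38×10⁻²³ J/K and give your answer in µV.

V_n = √(4kTRB)
4kTRB = 4 × 1.38×10⁻²³ × 354 × 5.00×10¹ × 3.28×10⁶ = 3.20×10⁻¹² V²
V_n = √(3.20×10⁻¹²) = 1.79×10⁻⁶ V = 1.79 µV

1.79 µV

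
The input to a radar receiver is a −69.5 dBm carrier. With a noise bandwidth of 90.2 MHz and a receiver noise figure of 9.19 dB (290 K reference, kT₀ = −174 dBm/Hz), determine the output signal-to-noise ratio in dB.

15.8 dB

Noise floor: N = −174 + 10 log₁₀(B) + NF
10 log₁₀(9.02×10⁷) = 79.55 dB
N = −174 + 79.55 + 9.19 = −85.26 dBm
SNR = P_sig − N = −69.5 − (−85.26) = 15.76 dB → 15.8 dB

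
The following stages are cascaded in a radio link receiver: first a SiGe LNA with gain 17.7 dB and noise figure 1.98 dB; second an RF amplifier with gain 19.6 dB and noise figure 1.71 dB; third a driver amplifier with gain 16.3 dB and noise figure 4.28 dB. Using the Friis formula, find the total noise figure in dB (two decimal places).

2.00 dB

Convert to linear (a loss of L dB is a gain of −L dB): F_i = 10^(NF_i/10), G_i = 10^(G_i,dB/10)
  Stage 1: F_1 = 10^(1.98/10) = 1.578, G_1 = 10^(17.7/10) = 58.88
  Stage 2: F_2 = 10^(1.71/10) = 1.483, G_2 = 10^(19.6/10) = 91.20
  Stage 3: F_3 = 10^(4.28/10) = 2.679, G_3 = 10^(16.3/10) = 42.66
Friis cascade:
  F = 1.578 + (1.483 − 1)/58.88 + (2.679 − 1)/5370 = 1.586
NF = 10 log₁₀(1.586) = 2.00 dB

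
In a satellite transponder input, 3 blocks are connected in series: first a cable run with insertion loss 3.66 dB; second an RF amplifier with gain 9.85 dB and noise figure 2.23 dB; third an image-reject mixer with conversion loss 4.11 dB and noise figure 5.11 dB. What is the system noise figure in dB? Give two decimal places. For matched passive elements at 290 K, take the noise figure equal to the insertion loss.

6.46 dB

Convert to linear (a loss of L dB is a gain of −L dB): F_i = 10^(NF_i/10), G_i = 10^(G_i,dB/10)
  Stage 1: F_1 = 10^(3.66/10) = 2.323, G_1 = 10^(−3.66/10) = 0.4305
  Stage 2: F_2 = 10^(2.23/10) = 1.671, G_2 = 10^(9.85/10) = 9.661
  Stage 3: F_3 = 10^(5.11/10) = 3.243, G_3 = 10^(−4.11/10) = 0.3882
Friis cascade:
  F = 2.323 + (1.671 − 1)/0.4305 + (3.243 − 1)/4.159 = 4.421
NF = 10 log₁₀(4.421) = 6.46 dB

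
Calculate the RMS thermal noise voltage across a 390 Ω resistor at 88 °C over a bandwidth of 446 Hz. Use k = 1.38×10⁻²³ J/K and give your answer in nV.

58.9 nV

T = 88 °C + 273.15 = 361.15 K
V_n = √(4kTRB)
4kTRB = 4 × 1.38×10⁻²³ × 361.15 × 3.90×10² × 4.46×10² = 3.47×10⁻¹⁵ V²
V_n = √(3.47×10⁻¹⁵) = 5.89×10⁻⁸ V = 58.9 nV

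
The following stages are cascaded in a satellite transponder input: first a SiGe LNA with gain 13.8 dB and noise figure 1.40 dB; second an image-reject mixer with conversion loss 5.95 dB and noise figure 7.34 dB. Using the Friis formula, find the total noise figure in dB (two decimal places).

1.94 dB

Convert to linear (a loss of L dB is a gain of −L dB): F_i = 10^(NF_i/10), G_i = 10^(G_i,dB/10)
  Stage 1: F_1 = 10^(1.40/10) = 1.380, G_1 = 10^(13.8/10) = 23.99
  Stage 2: F_2 = 10^(7.34/10) = 5.420, G_2 = 10^(−5.95/10) = 0.2541
Friis cascade:
  F = 1.380 + (5.420 − 1)/23.99 = 1.565
NF = 10 log₁₀(1.565) = 1.94 dB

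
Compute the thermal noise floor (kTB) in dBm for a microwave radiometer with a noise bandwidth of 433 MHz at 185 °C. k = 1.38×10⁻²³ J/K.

T = 185 °C + 273.15 = 458.15 K
P_n = kTB = 1.38×10⁻²³ × 458.15 × 4.33×10⁸ = 2.74×10⁻¹² W
In dBm: 10 log₁₀(2.74×10⁻¹² / 10⁻³) = −85.6 dBm

−85.6 dBm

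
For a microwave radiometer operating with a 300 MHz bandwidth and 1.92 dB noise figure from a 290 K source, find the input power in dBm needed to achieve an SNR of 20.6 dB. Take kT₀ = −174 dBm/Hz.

Sensitivity = −174 + 10 log₁₀(B) + NF + SNR_min
= −174 + 84.77 + 1.92 + 20.6
= −66.71 dBm → −66.7 dBm

−66.7 dBm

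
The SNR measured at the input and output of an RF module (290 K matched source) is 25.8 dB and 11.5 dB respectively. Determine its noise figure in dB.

NF (dB) = SNR_in(dB) − SNR_out(dB) when the source is at T₀
NF = 25.8 − 11.5 = 14.3 dB

14.3 dB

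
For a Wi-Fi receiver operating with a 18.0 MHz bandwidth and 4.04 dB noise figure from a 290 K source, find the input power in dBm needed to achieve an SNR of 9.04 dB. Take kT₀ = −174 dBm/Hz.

−88.4 dBm

Sensitivity = −174 + 10 log₁₀(B) + NF + SNR_min
= −174 + 72.55 + 4.04 + 9.04
= −88.37 dBm → −88.4 dBm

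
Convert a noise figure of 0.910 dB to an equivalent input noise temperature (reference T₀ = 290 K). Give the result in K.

67.6 K

F = 10^(0.910/10) = 1.2331
T_e = (F − 1)·T₀ = (1.2331 − 1) × 290 = 67.6 K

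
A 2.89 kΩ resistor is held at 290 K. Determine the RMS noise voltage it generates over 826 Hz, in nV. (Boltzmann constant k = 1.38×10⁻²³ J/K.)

V_n = √(4kTRB)
4kTRB = 4 × 1.38×10⁻²³ × 290 × 2.89×10³ × 8.26×10² = 3.82×10⁻¹⁴ V²
V_n = √(3.82×10⁻¹⁴) = 1.95×10⁻⁷ V = 195 nV

195 nV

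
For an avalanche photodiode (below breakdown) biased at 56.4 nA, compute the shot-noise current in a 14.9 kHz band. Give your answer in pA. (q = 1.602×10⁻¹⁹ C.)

I_n = √(2qI·B)
2qI·B = 2 × 1.602×10⁻¹⁹ × 5.64×10⁻⁸ × 1.49×10⁴ = 2.69×10⁻²² A²
I_n = √(2.69×10⁻²²) = 1.64×10⁻¹¹ A = 16.4 pA

16.4 pA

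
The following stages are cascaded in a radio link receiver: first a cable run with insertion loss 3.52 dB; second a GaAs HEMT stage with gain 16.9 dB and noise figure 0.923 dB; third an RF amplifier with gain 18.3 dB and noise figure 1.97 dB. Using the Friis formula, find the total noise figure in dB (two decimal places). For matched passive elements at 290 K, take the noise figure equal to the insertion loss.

4.48 dB

Convert to linear (a loss of L dB is a gain of −L dB): F_i = 10^(NF_i/10), G_i = 10^(G_i,dB/10)
  Stage 1: F_1 = 10^(3.52/10) = 2.249, G_1 = 10^(−3.52/10) = 0.4446
  Stage 2: F_2 = 10^(0.923/10) = 1.237, G_2 = 10^(16.9/10) = 48.98
  Stage 3: F_3 = 10^(1.97/10) = 1.574, G_3 = 10^(18.3/10) = 67.61
Friis cascade:
  F = 2.249 + (1.237 − 1)/0.4446 + (1.574 − 1)/21.78 = 2.808
NF = 10 log₁₀(2.808) = 4.48 dB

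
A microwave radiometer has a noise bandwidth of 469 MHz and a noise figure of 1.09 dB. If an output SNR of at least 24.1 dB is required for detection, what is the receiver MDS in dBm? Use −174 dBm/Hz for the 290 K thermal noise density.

Sensitivity = −174 + 10 log₁₀(B) + NF + SNR_min
= −174 + 86.71 + 1.09 + 24.1
= −62.10 dBm → −62.1 dBm

−62.1 dBm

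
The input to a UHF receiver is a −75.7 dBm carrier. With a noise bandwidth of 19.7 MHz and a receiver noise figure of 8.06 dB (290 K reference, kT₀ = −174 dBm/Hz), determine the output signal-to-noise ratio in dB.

17.3 dB

Noise floor: N = −174 + 10 log₁₀(B) + NF
10 log₁₀(1.97×10⁷) = 72.94 dB
N = −174 + 72.94 + 8.06 = −93.00 dBm
SNR = P_sig − N = −75.7 − (−93.00) = 17.30 dB → 17.3 dB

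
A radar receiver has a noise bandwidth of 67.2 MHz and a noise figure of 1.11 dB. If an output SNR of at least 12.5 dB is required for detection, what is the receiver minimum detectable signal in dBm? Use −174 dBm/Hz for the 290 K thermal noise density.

−82.1 dBm

Sensitivity = −174 + 10 log₁₀(B) + NF + SNR_min
= −174 + 78.27 + 1.11 + 12.5
= −82.12 dBm → −82.1 dBm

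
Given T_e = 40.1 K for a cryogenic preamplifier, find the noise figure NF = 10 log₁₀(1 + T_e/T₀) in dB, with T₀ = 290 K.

F = 1 + T_e/T₀ = 1 + 40.1/290 = 1.13828
NF = 10 log₁₀(1.13828) = 0.562 dB

0.562 dB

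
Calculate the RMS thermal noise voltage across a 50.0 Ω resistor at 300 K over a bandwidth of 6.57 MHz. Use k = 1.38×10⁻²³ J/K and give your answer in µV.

V_n = √(4kTRB)
4kTRB = 4 × 1.38×10⁻²³ × 300 × 5.00×10¹ × 6.57×10⁶ = 5.44×10⁻¹² V²
V_n = √(5.44×10⁻¹²) = 2.33×10⁻⁶ V = 2.33 µV

2.33 µV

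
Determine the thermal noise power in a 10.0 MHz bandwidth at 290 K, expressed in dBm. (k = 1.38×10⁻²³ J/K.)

−104.0 dBm

P_n = kTB = 1.38×10⁻²³ × 290 × 1.00×10⁷ = 4.00×10⁻¹⁴ W
In dBm: 10 log₁₀(4.00×10⁻¹⁴ / 10⁻³) = −104.0 dBm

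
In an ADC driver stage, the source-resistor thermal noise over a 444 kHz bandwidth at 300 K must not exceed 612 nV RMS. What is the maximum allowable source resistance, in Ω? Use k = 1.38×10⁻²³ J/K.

50.9 Ω

Johnson–Nyquist: V_n = √(4kTRB) ⇒ R = V_n² / (4kTB)
4kTB = 4 × 1.38×10⁻²³ × 300 × 4.44×10⁵ = 7.35×10⁻¹⁵
R = (6.12×10⁻⁷)² / 7.35×10⁻¹⁵ = 5.09×10¹ Ω = 50.9 Ω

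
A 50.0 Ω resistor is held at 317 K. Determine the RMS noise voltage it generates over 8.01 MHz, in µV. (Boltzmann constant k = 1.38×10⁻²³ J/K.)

V_n = √(4kTRB)
4kTRB = 4 × 1.38×10⁻²³ × 317 × 5.00×10¹ × 8.01×10⁶ = 7.01×10⁻¹² V²
V_n = √(7.01×10⁻¹²) = 2.65×10⁻⁶ V = 2.65 µV

2.65 µV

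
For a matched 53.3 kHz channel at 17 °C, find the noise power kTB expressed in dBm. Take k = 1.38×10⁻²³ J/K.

T = 17 °C + 273.15 = 290.15 K
P_n = kTB = 1.38×10⁻²³ × 290.15 × 5.33×10⁴ = 2.13×10⁻¹⁶ W
In dBm: 10 log₁₀(2.13×10⁻¹⁶ / 10⁻³) = −126.7 dBm

−126.7 dBm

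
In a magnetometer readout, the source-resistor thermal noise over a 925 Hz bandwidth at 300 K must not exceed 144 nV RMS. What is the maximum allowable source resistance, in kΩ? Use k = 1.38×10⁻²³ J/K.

1.35 kΩ

Johnson–Nyquist: V_n = √(4kTRB) ⇒ R = V_n² / (4kTB)
4kTB = 4 × 1.38×10⁻²³ × 300 × 9.25×10² = 1.53×10⁻¹⁷
R = (1.44×10⁻⁷)² / 1.53×10⁻¹⁷ = 1.35×10³ Ω = 1.35 kΩ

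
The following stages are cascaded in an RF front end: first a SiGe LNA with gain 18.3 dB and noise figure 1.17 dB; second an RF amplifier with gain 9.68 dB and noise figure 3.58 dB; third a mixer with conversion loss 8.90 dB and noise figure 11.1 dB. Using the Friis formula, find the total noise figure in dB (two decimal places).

1.29 dB

Convert to linear (a loss of L dB is a gain of −L dB): F_i = 10^(NF_i/10), G_i = 10^(G_i,dB/10)
  Stage 1: F_1 = 10^(1.17/10) = 1.309, G_1 = 10^(18.3/10) = 67.61
  Stage 2: F_2 = 10^(3.58/10) = 2.280, G_2 = 10^(9.68/10) = 9.290
  Stage 3: F_3 = 10^(11.1/10) = 12.88, G_3 = 10^(−8.90/10) = 0.1288
Friis cascade:
  F = 1.309 + (2.280 − 1)/67.61 + (12.88 − 1)/628.1 = 1.347
NF = 10 log₁₀(1.347) = 1.29 dB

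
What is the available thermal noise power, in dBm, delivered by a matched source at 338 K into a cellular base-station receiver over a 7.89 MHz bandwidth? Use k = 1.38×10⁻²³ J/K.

−104.3 dBm

P_n = kTB = 1.38×10⁻²³ × 338 × 7.89×10⁶ = 3.68×10⁻¹⁴ W
In dBm: 10 log₁₀(3.68×10⁻¹⁴ / 10⁻³) = −104.3 dBm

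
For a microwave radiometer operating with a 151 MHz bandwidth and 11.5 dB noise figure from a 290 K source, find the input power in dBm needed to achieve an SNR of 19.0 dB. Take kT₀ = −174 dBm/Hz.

Sensitivity = −174 + 10 log₁₀(B) + NF + SNR_min
= −174 + 81.79 + 11.5 + 19.0
= −61.71 dBm → −61.7 dBm

−61.7 dBm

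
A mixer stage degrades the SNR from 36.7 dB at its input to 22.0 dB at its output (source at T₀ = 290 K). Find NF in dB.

14.7 dB

NF (dB) = SNR_in(dB) − SNR_out(dB) when the source is at T₀
NF = 36.7 − 22.0 = 14.7 dB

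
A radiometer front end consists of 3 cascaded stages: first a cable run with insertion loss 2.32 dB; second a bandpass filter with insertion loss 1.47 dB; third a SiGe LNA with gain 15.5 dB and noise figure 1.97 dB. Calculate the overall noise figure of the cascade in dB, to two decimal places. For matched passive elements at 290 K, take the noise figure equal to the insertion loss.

Convert to linear (a loss of L dB is a gain of −L dB): F_i = 10^(NF_i/10), G_i = 10^(G_i,dB/10)
  Stage 1: F_1 = 10^(2.32/10) = 1.706, G_1 = 10^(−2.32/10) = 0.5861
  Stage 2: F_2 = 10^(1.47/10) = 1.403, G_2 = 10^(−1.47/10) = 0.7129
  Stage 3: F_3 = 10^(1.97/10) = 1.574, G_3 = 10^(15.5/10) = 35.48
Friis cascade:
  F = 1.706 + (1.403 − 1)/0.5861 + (1.574 − 1)/0.4178 = 3.767
NF = 10 log₁₀(3.767) = 5.76 dB

5.76 dB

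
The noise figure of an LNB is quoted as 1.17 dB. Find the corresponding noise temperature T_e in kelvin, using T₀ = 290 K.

89.7 K

F = 10^(1.17/10) = 1.30918
T_e = (F − 1)·T₀ = (1.30918 − 1) × 290 = 89.7 K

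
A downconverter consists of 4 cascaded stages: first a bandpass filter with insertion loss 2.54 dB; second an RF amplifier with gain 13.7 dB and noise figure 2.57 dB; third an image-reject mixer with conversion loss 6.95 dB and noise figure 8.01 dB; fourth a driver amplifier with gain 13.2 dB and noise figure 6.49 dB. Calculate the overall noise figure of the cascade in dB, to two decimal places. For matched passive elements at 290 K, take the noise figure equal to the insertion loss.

6.96 dB

Convert to linear (a loss of L dB is a gain of −L dB): F_i = 10^(NF_i/10), G_i = 10^(G_i,dB/10)
  Stage 1: F_1 = 10^(2.54/10) = 1.795, G_1 = 10^(−2.54/10) = 0.5572
  Stage 2: F_2 = 10^(2.57/10) = 1.807, G_2 = 10^(13.7/10) = 23.44
  Stage 3: F_3 = 10^(8.01/10) = 6.324, G_3 = 10^(−6.95/10) = 0.2018
  Stage 4: F_4 = 10^(6.49/10) = 4.457, G_4 = 10^(13.2/10) = 20.89
Friis cascade:
  F = 1.795 + (1.807 − 1)/0.5572 + (6.324 − 1)/13.06 + (4.457 − 1)/2.636 = 4.962
NF = 10 log₁₀(4.962) = 6.96 dB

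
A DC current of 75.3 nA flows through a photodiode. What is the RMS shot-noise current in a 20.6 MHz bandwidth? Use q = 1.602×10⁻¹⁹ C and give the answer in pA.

705 pA

I_n = √(2qI·B)
2qI·B = 2 × 1.602×10⁻¹⁹ × 7.53×10⁻⁸ × 2.06×10⁷ = 4.97×10⁻¹⁹ A²
I_n = √(4.97×10⁻¹⁹) = 7.05×10⁻¹⁰ A = 705 pA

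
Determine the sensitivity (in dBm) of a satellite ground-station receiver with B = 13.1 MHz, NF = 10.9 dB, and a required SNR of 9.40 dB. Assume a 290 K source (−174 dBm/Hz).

−82.5 dBm

Sensitivity = −174 + 10 log₁₀(B) + NF + SNR_min
= −174 + 71.17 + 10.9 + 9.40
= −82.53 dBm → −82.5 dBm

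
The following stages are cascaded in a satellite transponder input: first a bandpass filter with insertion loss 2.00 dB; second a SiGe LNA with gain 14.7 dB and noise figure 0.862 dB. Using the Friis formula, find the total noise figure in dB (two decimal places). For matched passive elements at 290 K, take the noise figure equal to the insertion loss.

Convert to linear (a loss of L dB is a gain of −L dB): F_i = 10^(NF_i/10), G_i = 10^(G_i,dB/10)
  Stage 1: F_1 = 10^(2.00/10) = 1.585, G_1 = 10^(−2.00/10) = 0.6310
  Stage 2: F_2 = 10^(0.862/10) = 1.220, G_2 = 10^(14.7/10) = 29.51
Friis cascade:
  F = 1.585 + (1.220 − 1)/0.6310 = 1.933
NF = 10 log₁₀(1.933) = 2.86 dB

2.86 dB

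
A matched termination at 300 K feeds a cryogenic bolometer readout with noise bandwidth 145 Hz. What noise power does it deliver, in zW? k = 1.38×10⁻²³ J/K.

600 zW

P_n = kTB = 1.38×10⁻²³ × 300 × 1.45×10² = 6.00×10⁻¹⁹ W = 600 zW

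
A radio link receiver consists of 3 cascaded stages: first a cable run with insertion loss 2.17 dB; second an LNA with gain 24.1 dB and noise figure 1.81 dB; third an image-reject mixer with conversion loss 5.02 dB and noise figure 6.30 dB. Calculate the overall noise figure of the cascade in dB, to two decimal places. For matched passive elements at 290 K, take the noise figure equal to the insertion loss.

4.02 dB

Convert to linear (a loss of L dB is a gain of −L dB): F_i = 10^(NF_i/10), G_i = 10^(G_i,dB/10)
  Stage 1: F_1 = 10^(2.17/10) = 1.648, G_1 = 10^(−2.17/10) = 0.6067
  Stage 2: F_2 = 10^(1.81/10) = 1.517, G_2 = 10^(24.1/10) = 257.0
  Stage 3: F_3 = 10^(6.30/10) = 4.266, G_3 = 10^(−5.02/10) = 0.3148
Friis cascade:
  F = 1.648 + (1.517 − 1)/0.6067 + (4.266 − 1)/156.0 = 2.521
NF = 10 log₁₀(2.521) = 4.02 dB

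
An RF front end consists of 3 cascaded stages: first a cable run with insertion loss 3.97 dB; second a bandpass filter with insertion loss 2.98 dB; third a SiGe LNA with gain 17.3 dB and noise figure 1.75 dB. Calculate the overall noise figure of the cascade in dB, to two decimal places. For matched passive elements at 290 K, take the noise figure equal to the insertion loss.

Convert to linear (a loss of L dB is a gain of −L dB): F_i = 10^(NF_i/10), G_i = 10^(G_i,dB/10)
  Stage 1: F_1 = 10^(3.97/10) = 2.495, G_1 = 10^(−3.97/10) = 0.4009
  Stage 2: F_2 = 10^(2.98/10) = 1.986, G_2 = 10^(−2.98/10) = 0.5035
  Stage 3: F_3 = 10^(1.75/10) = 1.496, G_3 = 10^(17.3/10) = 53.70
Friis cascade:
  F = 2.495 + (1.986 − 1)/0.4009 + (1.496 − 1)/0.2018 = 7.413
NF = 10 log₁₀(7.413) = 8.70 dB

8.70 dB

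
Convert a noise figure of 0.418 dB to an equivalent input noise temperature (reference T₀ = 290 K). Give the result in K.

F = 10^(0.418/10) = 1.10103
T_e = (F − 1)·T₀ = (1.10103 − 1) × 290 = 29.3 K

29.3 K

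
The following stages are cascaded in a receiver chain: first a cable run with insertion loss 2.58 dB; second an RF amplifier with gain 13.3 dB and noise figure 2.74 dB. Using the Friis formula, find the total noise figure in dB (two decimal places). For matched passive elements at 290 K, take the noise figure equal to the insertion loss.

5.32 dB

Convert to linear (a loss of L dB is a gain of −L dB): F_i = 10^(NF_i/10), G_i = 10^(G_i,dB/10)
  Stage 1: F_1 = 10^(2.58/10) = 1.811, G_1 = 10^(−2.58/10) = 0.5521
  Stage 2: F_2 = 10^(2.74/10) = 1.879, G_2 = 10^(13.3/10) = 21.38
Friis cascade:
  F = 1.811 + (1.879 − 1)/0.5521 = 3.404
NF = 10 log₁₀(3.404) = 5.32 dB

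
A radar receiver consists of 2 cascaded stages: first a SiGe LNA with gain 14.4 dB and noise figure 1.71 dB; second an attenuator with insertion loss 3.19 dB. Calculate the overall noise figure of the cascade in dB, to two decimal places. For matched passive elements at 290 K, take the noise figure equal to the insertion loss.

1.82 dB

Convert to linear (a loss of L dB is a gain of −L dB): F_i = 10^(NF_i/10), G_i = 10^(G_i,dB/10)
  Stage 1: F_1 = 10^(1.71/10) = 1.483, G_1 = 10^(14.4/10) = 27.54
  Stage 2: F_2 = 10^(3.19/10) = 2.084, G_2 = 10^(−3.19/10) = 0.4797
Friis cascade:
  F = 1.483 + (2.084 − 1)/27.54 = 1.522
NF = 10 log₁₀(1.522) = 1.82 dB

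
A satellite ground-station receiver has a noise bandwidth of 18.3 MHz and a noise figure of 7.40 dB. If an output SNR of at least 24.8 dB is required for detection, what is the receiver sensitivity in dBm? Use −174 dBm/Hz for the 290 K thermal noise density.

−69.2 dBm

Sensitivity = −174 + 10 log₁₀(B) + NF + SNR_min
= −174 + 72.62 + 7.40 + 24.8
= −69.18 dBm → −69.2 dBm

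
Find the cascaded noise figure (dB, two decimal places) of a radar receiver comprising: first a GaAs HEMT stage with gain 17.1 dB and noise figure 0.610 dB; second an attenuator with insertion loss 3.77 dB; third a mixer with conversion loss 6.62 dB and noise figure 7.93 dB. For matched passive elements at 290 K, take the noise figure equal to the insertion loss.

Convert to linear (a loss of L dB is a gain of −L dB): F_i = 10^(NF_i/10), G_i = 10^(G_i,dB/10)
  Stage 1: F_1 = 10^(0.610/10) = 1.151, G_1 = 10^(17.1/10) = 51.29
  Stage 2: F_2 = 10^(3.77/10) = 2.382, G_2 = 10^(−3.77/10) = 0.4198
  Stage 3: F_3 = 10^(7.93/10) = 6.209, G_3 = 10^(−6.62/10) = 0.2178
Friis cascade:
  F = 1.151 + (2.382 − 1)/51.29 + (6.209 − 1)/21.53 = 1.420
NF = 10 log₁₀(1.420) = 1.52 dB

1.52 dB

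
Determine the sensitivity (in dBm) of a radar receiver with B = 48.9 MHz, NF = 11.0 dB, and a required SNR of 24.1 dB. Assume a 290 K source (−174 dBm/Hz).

Sensitivity = −174 + 10 log₁₀(B) + NF + SNR_min
= −174 + 76.89 + 11.0 + 24.1
= −62.01 dBm → −62.0 dBm

−62.0 dBm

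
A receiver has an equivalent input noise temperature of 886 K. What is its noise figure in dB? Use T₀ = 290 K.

F = 1 + T_e/T₀ = 1 + 886/290 = 4.05517
NF = 10 log₁₀(4.05517) = 6.08 dB

6.08 dB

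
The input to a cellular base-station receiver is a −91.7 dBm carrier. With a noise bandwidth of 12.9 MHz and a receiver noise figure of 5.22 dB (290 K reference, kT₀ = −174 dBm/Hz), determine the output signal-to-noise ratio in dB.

Noise floor: N = −174 + 10 log₁₀(B) + NF
10 log₁₀(1.29×10⁷) = 71.11 dB
N = −174 + 71.11 + 5.22 = −97.67 dBm
SNR = P_sig − N = −91.7 − (−97.67) = 5.97 dB → 6.0 dB

6.0 dB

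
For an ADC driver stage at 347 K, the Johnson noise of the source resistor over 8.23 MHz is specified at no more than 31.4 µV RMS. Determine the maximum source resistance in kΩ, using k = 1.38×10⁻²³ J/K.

6.25 kΩ

Johnson–Nyquist: V_n = √(4kTRB) ⇒ R = V_n² / (4kTB)
4kTB = 4 × 1.38×10⁻²³ × 347 × 8.23×10⁶ = 1.58×10⁻¹³
R = (3.14×10⁻⁵)² / 1.58×10⁻¹³ = 6.25×10³ Ω = 6.25 kΩ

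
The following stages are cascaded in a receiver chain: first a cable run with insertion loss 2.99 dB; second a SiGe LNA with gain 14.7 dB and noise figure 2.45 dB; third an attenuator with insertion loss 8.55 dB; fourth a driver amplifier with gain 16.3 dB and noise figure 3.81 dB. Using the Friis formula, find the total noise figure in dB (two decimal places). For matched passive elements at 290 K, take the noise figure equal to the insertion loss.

Convert to linear (a loss of L dB is a gain of −L dB): F_i = 10^(NF_i/10), G_i = 10^(G_i,dB/10)
  Stage 1: F_1 = 10^(2.99/10) = 1.991, G_1 = 10^(−2.99/10) = 0.5023
  Stage 2: F_2 = 10^(2.45/10) = 1.758, G_2 = 10^(14.7/10) = 29.51
  Stage 3: F_3 = 10^(8.55/10) = 7.161, G_3 = 10^(−8.55/10) = 0.1396
  Stage 4: F_4 = 10^(3.81/10) = 2.404, G_4 = 10^(16.3/10) = 42.66
Friis cascade:
  F = 1.991 + (1.758 − 1)/0.5023 + (7.161 − 1)/14.83 + (2.404 − 1)/2.070 = 4.593
NF = 10 log₁₀(4.593) = 6.62 dB

6.62 dB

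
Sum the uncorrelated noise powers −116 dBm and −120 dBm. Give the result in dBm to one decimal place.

−114.5 dBm

Convert to linear, add, convert back:
P₁ = 2.51×10⁻¹⁵ W, P₂ = 1.00×10⁻¹⁵ W
P_tot = 3.51×10⁻¹⁵ W → 10 log₁₀(P_tot / 10⁻³) = −114.5 dBm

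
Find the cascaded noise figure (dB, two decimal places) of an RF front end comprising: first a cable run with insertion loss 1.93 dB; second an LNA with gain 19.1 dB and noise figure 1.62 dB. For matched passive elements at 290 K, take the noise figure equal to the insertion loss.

Convert to linear (a loss of L dB is a gain of −L dB): F_i = 10^(NF_i/10), G_i = 10^(G_i,dB/10)
  Stage 1: F_1 = 10^(1.93/10) = 1.560, G_1 = 10^(−1.93/10) = 0.6412
  Stage 2: F_2 = 10^(1.62/10) = 1.452, G_2 = 10^(19.1/10) = 81.28
Friis cascade:
  F = 1.560 + (1.452 − 1)/0.6412 = 2.265
NF = 10 log₁₀(2.265) = 3.55 dB

3.55 dB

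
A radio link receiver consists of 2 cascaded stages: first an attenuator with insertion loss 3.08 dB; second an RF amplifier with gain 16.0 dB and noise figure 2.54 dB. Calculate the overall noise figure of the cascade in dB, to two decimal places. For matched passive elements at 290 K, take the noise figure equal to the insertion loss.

Convert to linear (a loss of L dB is a gain of −L dB): F_i = 10^(NF_i/10), G_i = 10^(G_i,dB/10)
  Stage 1: F_1 = 10^(3.08/10) = 2.032, G_1 = 10^(−3.08/10) = 0.4920
  Stage 2: F_2 = 10^(2.54/10) = 1.795, G_2 = 10^(16.0/10) = 39.81
Friis cascade:
  F = 2.032 + (1.795 − 1)/0.4920 = 3.648
NF = 10 log₁₀(3.648) = 5.62 dB

5.62 dB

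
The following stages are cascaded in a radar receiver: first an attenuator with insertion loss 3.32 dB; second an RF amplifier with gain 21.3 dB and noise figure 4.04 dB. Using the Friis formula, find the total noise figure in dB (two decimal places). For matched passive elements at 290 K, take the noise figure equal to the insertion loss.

7.36 dB

Convert to linear (a loss of L dB is a gain of −L dB): F_i = 10^(NF_i/10), G_i = 10^(G_i,dB/10)
  Stage 1: F_1 = 10^(3.32/10) = 2.148, G_1 = 10^(−3.32/10) = 0.4656
  Stage 2: F_2 = 10^(4.04/10) = 2.535, G_2 = 10^(21.3/10) = 134.9
Friis cascade:
  F = 2.148 + (2.535 − 1)/0.4656 = 5.445
NF = 10 log₁₀(5.445) = 7.36 dB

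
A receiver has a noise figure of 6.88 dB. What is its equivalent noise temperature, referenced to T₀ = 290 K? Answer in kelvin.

1124 K

F = 10^(6.88/10) = 4.87528
T_e = (F − 1)·T₀ = (4.87528 − 1) × 290 = 1124 K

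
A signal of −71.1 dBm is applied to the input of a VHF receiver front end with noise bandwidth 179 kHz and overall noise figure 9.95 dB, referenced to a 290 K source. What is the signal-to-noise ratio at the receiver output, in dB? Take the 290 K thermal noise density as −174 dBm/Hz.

40.4 dB

Noise floor: N = −174 + 10 log₁₀(B) + NF
10 log₁₀(1.79×10⁵) = 52.53 dB
N = −174 + 52.53 + 9.95 = −111.52 dBm
SNR = P_sig − N = −71.1 − (−111.52) = 40.42 dB → 40.4 dB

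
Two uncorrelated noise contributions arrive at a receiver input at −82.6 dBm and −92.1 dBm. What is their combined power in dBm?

−82.1 dBm

Convert to linear, add, convert back:
P₁ = 5.50×10⁻¹² W, P₂ = 6.17×10⁻¹³ W
P_tot = 6.11×10⁻¹² W → 10 log₁₀(P_tot / 10⁻³) = −82.1 dBm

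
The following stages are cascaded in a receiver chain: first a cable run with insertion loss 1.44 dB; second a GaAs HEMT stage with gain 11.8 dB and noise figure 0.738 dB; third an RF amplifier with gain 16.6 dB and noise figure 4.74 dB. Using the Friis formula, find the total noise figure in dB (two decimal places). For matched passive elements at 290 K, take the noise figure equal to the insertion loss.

Convert to linear (a loss of L dB is a gain of −L dB): F_i = 10^(NF_i/10), G_i = 10^(G_i,dB/10)
  Stage 1: F_1 = 10^(1.44/10) = 1.393, G_1 = 10^(−1.44/10) = 0.7178
  Stage 2: F_2 = 10^(0.738/10) = 1.185, G_2 = 10^(11.8/10) = 15.14
  Stage 3: F_3 = 10^(4.74/10) = 2.979, G_3 = 10^(16.6/10) = 45.71
Friis cascade:
  F = 1.393 + (1.185 − 1)/0.7178 + (2.979 − 1)/10.86 = 1.833
NF = 10 log₁₀(1.833) = 2.63 dB

2.63 dB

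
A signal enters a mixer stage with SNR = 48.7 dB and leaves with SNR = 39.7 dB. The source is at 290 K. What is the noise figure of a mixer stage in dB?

9.0 dB

NF (dB) = SNR_in(dB) − SNR_out(dB) when the source is at T₀
NF = 48.7 − 39.7 = 9.0 dB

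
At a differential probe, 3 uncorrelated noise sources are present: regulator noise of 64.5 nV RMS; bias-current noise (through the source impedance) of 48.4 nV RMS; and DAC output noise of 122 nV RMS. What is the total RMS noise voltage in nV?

146 nV

Uncorrelated sources add in power (mean-square): V_tot = √(ΣV_i²)
V_tot = √[(6.45×10⁻⁸)² + (4.84×10⁻⁸)² + (1.22×10⁻⁷)²] = 1.46×10⁻⁷ V = 146 nV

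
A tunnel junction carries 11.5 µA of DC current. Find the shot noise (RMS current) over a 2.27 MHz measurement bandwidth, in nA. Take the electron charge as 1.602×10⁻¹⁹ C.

I_n = √(2qI·B)
2qI·B = 2 × 1.602×10⁻¹⁹ × 1.15×10⁻⁵ × 2.27×10⁶ = 8.36×10⁻¹⁸ A²
I_n = √(8.36×10⁻¹⁸) = 2.89×10⁻⁹ A = 2.89 nA

2.89 nA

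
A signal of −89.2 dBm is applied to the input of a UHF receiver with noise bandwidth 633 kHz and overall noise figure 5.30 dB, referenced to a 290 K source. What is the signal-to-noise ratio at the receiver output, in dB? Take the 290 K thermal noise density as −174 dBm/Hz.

Noise floor: N = −174 + 10 log₁₀(B) + NF
10 log₁₀(6.33×10⁵) = 58.01 dB
N = −174 + 58.01 + 5.30 = −110.69 dBm
SNR = P_sig − N = −89.2 − (−110.69) = 21.49 dB → 21.5 dB

21.5 dB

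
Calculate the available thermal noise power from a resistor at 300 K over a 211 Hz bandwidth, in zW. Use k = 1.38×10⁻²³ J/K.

P_n = kTB = 1.38×10⁻²³ × 300 × 2.11×10² = 8.74×10⁻¹⁹ W = 874 zW

874 zW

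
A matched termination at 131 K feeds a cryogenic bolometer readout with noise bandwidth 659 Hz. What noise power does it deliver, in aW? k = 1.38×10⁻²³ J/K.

P_n = kTB = 1.38×10⁻²³ × 131 × 6.59×10² = 1.19×10⁻¹⁸ W = 1.19 aW

1.19 aW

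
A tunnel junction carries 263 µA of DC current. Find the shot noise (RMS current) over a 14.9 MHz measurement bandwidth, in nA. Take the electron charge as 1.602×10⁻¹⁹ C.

I_n = √(2qI·B)
2qI·B = 2 × 1.602×10⁻¹⁹ × 2.63×10⁻⁴ × 1.49×10⁷ = 1.26×10⁻¹⁵ A²
I_n = √(1.26×10⁻¹⁵) = 3.54×10⁻⁸ A = 35.4 nA

35.4 nA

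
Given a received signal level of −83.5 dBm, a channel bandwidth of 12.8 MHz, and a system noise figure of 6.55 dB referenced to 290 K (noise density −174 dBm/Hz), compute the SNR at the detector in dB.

Noise floor: N = −174 + 10 log₁₀(B) + NF
10 log₁₀(1.28×10⁷) = 71.07 dB
N = −174 + 71.07 + 6.55 = −96.38 dBm
SNR = P_sig − N = −83.5 − (−96.38) = 12.88 dB → 12.9 dB

12.9 dB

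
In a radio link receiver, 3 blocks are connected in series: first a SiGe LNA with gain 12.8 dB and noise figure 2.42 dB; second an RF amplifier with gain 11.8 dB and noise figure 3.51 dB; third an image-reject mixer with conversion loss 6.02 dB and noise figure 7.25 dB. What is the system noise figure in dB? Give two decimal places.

2.62 dB

Convert to linear (a loss of L dB is a gain of −L dB): F_i = 10^(NF_i/10), G_i = 10^(G_i,dB/10)
  Stage 1: F_1 = 10^(2.42/10) = 1.746, G_1 = 10^(12.8/10) = 19.05
  Stage 2: F_2 = 10^(3.51/10) = 2.244, G_2 = 10^(11.8/10) = 15.14
  Stage 3: F_3 = 10^(7.25/10) = 5.309, G_3 = 10^(−6.02/10) = 0.2500
Friis cascade:
  F = 1.746 + (2.244 − 1)/19.05 + (5.309 − 1)/288.4 = 1.826
NF = 10 log₁₀(1.826) = 2.62 dB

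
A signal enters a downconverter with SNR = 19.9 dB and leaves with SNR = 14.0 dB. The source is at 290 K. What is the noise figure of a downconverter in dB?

NF (dB) = SNR_in(dB) − SNR_out(dB) when the source is at T₀
NF = 19.9 − 14.0 = 5.9 dB

5.9 dB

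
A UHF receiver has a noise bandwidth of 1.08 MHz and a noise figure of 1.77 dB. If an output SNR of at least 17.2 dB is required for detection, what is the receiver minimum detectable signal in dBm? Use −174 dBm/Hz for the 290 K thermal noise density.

Sensitivity = −174 + 10 log₁₀(B) + NF + SNR_min
= −174 + 60.33 + 1.77 + 17.2
= −94.70 dBm → −94.7 dBm

−94.7 dBm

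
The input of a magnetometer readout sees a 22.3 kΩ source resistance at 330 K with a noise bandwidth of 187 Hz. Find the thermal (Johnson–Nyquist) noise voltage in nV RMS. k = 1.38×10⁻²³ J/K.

V_n = √(4kTRB)
4kTRB = 4 × 1.38×10⁻²³ × 330 × 2.23×10⁴ × 1.87×10² = 7.60×10⁻¹⁴ V²
V_n = √(7.60×10⁻¹⁴) = 2.76×10⁻⁷ V = 276 nV

276 nV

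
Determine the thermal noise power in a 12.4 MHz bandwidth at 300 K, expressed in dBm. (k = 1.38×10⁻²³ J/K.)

P_n = kTB = 1.38×10⁻²³ × 300 × 1.24×10⁷ = 5.13×10⁻¹⁴ W
In dBm: 10 log₁₀(5.13×10⁻¹⁴ / 10⁻³) = −102.9 dBm

−102.9 dBm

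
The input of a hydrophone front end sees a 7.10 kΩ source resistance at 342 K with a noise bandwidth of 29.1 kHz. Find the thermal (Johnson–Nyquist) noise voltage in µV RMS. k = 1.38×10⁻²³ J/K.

V_n = √(4kTRB)
4kTRB = 4 × 1.38×10⁻²³ × 342 × 7.10×10³ × 2.91×10⁴ = 3.90×10⁻¹² V²
V_n = √(3.90×10⁻¹²) = 1.97×10⁻⁶ V = 1.97 µV

1.97 µV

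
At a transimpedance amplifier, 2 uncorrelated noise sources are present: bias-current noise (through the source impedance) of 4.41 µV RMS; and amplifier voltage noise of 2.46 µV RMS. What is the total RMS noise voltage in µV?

5.05 µV

Uncorrelated sources add in power (mean-square): V_tot = √(ΣV_i²)
V_tot = √[(4.41×10⁻⁶)² + (2.46×10⁻⁶)²] = 5.05×10⁻⁶ V = 5.05 µV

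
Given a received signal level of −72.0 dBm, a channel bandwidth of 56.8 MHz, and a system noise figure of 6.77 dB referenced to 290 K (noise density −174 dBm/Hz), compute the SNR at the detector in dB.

17.7 dB

Noise floor: N = −174 + 10 log₁₀(B) + NF
10 log₁₀(5.68×10⁷) = 77.54 dB
N = −174 + 77.54 + 6.77 = −89.69 dBm
SNR = P_sig − N = −72.0 − (−89.69) = 17.69 dB → 17.7 dB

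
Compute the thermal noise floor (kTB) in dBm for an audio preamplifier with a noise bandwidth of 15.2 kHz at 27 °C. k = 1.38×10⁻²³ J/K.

−132.0 dBm

T = 27 °C + 273.15 = 300.15 K
P_n = kTB = 1.38×10⁻²³ × 300.15 × 1.52×10⁴ = 6.30×10⁻¹⁷ W
In dBm: 10 log₁₀(6.30×10⁻¹⁷ / 10⁻³) = −132.0 dBm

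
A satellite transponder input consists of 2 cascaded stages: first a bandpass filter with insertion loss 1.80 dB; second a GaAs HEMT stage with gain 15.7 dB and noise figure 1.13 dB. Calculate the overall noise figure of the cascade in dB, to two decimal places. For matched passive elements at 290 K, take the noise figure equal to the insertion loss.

2.93 dB

Convert to linear (a loss of L dB is a gain of −L dB): F_i = 10^(NF_i/10), G_i = 10^(G_i,dB/10)
  Stage 1: F_1 = 10^(1.80/10) = 1.514, G_1 = 10^(−1.80/10) = 0.6607
  Stage 2: F_2 = 10^(1.13/10) = 1.297, G_2 = 10^(15.7/10) = 37.15
Friis cascade:
  F = 1.514 + (1.297 − 1)/0.6607 = 1.963
NF = 10 log₁₀(1.963) = 2.93 dB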